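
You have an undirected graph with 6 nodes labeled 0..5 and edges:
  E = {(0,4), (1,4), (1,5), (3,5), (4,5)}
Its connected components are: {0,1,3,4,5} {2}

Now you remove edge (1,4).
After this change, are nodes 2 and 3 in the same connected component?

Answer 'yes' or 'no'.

Answer: no

Derivation:
Initial components: {0,1,3,4,5} {2}
Removing edge (1,4): not a bridge — component count unchanged at 2.
New components: {0,1,3,4,5} {2}
Are 2 and 3 in the same component? no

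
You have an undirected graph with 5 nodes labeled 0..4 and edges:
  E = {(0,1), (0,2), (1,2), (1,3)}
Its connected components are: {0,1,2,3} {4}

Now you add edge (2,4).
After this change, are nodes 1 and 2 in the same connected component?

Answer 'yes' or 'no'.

Answer: yes

Derivation:
Initial components: {0,1,2,3} {4}
Adding edge (2,4): merges {0,1,2,3} and {4}.
New components: {0,1,2,3,4}
Are 1 and 2 in the same component? yes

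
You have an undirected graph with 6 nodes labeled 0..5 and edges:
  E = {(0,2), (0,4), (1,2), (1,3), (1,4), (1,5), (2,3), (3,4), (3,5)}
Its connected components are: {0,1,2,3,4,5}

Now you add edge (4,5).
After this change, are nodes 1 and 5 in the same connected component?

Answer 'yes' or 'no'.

Answer: yes

Derivation:
Initial components: {0,1,2,3,4,5}
Adding edge (4,5): both already in same component {0,1,2,3,4,5}. No change.
New components: {0,1,2,3,4,5}
Are 1 and 5 in the same component? yes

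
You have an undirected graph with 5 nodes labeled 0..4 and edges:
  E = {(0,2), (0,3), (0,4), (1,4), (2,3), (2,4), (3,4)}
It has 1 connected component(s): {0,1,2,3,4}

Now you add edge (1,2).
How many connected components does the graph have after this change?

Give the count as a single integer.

Initial component count: 1
Add (1,2): endpoints already in same component. Count unchanged: 1.
New component count: 1

Answer: 1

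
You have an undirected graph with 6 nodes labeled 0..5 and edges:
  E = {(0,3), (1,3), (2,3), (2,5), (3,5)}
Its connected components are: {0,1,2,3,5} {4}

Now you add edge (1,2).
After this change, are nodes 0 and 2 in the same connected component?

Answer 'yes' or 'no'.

Initial components: {0,1,2,3,5} {4}
Adding edge (1,2): both already in same component {0,1,2,3,5}. No change.
New components: {0,1,2,3,5} {4}
Are 0 and 2 in the same component? yes

Answer: yes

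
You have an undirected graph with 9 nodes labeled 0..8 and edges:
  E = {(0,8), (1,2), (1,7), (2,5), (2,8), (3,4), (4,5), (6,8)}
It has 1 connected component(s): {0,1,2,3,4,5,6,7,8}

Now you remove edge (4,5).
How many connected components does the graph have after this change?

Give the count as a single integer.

Initial component count: 1
Remove (4,5): it was a bridge. Count increases: 1 -> 2.
  After removal, components: {0,1,2,5,6,7,8} {3,4}
New component count: 2

Answer: 2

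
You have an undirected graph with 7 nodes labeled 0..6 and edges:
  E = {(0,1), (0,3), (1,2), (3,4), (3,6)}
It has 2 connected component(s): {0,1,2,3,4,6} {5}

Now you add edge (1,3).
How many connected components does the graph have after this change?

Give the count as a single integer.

Initial component count: 2
Add (1,3): endpoints already in same component. Count unchanged: 2.
New component count: 2

Answer: 2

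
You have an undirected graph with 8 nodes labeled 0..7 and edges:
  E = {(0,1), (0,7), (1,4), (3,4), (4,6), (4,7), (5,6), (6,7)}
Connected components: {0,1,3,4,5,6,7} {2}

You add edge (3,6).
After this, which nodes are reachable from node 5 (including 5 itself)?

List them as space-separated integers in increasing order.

Before: nodes reachable from 5: {0,1,3,4,5,6,7}
Adding (3,6): both endpoints already in same component. Reachability from 5 unchanged.
After: nodes reachable from 5: {0,1,3,4,5,6,7}

Answer: 0 1 3 4 5 6 7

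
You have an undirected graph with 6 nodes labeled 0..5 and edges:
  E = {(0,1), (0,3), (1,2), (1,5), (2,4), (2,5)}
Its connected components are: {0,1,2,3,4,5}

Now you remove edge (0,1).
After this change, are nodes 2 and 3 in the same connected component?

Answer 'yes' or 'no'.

Initial components: {0,1,2,3,4,5}
Removing edge (0,1): it was a bridge — component count 1 -> 2.
New components: {0,3} {1,2,4,5}
Are 2 and 3 in the same component? no

Answer: no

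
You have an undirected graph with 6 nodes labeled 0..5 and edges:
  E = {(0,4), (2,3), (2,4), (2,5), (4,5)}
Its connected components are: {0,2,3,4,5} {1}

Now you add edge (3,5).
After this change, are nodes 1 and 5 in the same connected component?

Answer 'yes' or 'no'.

Answer: no

Derivation:
Initial components: {0,2,3,4,5} {1}
Adding edge (3,5): both already in same component {0,2,3,4,5}. No change.
New components: {0,2,3,4,5} {1}
Are 1 and 5 in the same component? no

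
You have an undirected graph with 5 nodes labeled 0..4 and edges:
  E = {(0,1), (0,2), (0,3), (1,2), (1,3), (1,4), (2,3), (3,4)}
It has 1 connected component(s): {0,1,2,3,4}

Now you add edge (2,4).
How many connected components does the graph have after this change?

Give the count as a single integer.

Answer: 1

Derivation:
Initial component count: 1
Add (2,4): endpoints already in same component. Count unchanged: 1.
New component count: 1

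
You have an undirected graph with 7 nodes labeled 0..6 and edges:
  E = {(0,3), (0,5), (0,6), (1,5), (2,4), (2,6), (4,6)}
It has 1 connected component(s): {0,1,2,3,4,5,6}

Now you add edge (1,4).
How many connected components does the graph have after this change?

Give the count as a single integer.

Answer: 1

Derivation:
Initial component count: 1
Add (1,4): endpoints already in same component. Count unchanged: 1.
New component count: 1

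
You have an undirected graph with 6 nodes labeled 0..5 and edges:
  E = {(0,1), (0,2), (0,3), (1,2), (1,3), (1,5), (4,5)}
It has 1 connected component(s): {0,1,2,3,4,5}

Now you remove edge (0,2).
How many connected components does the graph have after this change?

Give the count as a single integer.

Answer: 1

Derivation:
Initial component count: 1
Remove (0,2): not a bridge. Count unchanged: 1.
  After removal, components: {0,1,2,3,4,5}
New component count: 1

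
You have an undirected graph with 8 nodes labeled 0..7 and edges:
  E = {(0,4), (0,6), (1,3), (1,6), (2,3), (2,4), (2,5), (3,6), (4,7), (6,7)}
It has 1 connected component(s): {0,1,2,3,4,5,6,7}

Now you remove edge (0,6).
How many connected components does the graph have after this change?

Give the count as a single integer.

Initial component count: 1
Remove (0,6): not a bridge. Count unchanged: 1.
  After removal, components: {0,1,2,3,4,5,6,7}
New component count: 1

Answer: 1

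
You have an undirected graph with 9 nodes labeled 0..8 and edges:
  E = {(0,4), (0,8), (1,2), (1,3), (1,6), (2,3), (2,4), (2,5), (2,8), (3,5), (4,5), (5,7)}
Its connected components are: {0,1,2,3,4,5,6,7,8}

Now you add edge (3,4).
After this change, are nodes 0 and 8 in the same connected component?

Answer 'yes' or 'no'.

Answer: yes

Derivation:
Initial components: {0,1,2,3,4,5,6,7,8}
Adding edge (3,4): both already in same component {0,1,2,3,4,5,6,7,8}. No change.
New components: {0,1,2,3,4,5,6,7,8}
Are 0 and 8 in the same component? yes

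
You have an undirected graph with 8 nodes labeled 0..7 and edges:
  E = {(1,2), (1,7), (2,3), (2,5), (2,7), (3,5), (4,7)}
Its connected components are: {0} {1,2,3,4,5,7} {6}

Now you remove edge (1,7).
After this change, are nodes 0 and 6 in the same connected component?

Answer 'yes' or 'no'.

Initial components: {0} {1,2,3,4,5,7} {6}
Removing edge (1,7): not a bridge — component count unchanged at 3.
New components: {0} {1,2,3,4,5,7} {6}
Are 0 and 6 in the same component? no

Answer: no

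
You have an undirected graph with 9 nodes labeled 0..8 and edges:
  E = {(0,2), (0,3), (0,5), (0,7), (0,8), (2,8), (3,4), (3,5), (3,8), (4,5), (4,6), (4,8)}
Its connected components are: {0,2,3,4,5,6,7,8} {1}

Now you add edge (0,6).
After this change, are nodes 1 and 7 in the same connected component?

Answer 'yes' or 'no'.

Initial components: {0,2,3,4,5,6,7,8} {1}
Adding edge (0,6): both already in same component {0,2,3,4,5,6,7,8}. No change.
New components: {0,2,3,4,5,6,7,8} {1}
Are 1 and 7 in the same component? no

Answer: no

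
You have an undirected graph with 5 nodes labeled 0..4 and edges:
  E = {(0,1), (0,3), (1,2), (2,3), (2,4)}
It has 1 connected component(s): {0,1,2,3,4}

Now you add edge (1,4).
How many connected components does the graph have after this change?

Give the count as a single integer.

Answer: 1

Derivation:
Initial component count: 1
Add (1,4): endpoints already in same component. Count unchanged: 1.
New component count: 1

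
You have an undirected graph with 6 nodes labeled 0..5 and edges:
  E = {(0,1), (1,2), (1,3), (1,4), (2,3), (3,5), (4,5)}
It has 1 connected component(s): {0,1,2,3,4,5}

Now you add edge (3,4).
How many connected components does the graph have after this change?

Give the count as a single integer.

Initial component count: 1
Add (3,4): endpoints already in same component. Count unchanged: 1.
New component count: 1

Answer: 1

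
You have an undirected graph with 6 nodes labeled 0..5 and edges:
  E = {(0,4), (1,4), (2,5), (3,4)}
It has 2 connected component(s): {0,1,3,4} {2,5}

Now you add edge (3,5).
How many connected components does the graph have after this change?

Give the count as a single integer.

Answer: 1

Derivation:
Initial component count: 2
Add (3,5): merges two components. Count decreases: 2 -> 1.
New component count: 1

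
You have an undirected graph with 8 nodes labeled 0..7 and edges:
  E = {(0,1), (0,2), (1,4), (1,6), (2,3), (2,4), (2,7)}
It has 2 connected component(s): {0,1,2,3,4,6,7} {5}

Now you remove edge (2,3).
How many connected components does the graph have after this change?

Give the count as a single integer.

Initial component count: 2
Remove (2,3): it was a bridge. Count increases: 2 -> 3.
  After removal, components: {0,1,2,4,6,7} {3} {5}
New component count: 3

Answer: 3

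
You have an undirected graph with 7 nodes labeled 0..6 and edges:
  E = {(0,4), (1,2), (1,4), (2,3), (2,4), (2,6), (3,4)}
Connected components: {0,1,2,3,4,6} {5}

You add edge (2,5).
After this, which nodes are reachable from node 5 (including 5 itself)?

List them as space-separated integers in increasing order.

Answer: 0 1 2 3 4 5 6

Derivation:
Before: nodes reachable from 5: {5}
Adding (2,5): merges 5's component with another. Reachability grows.
After: nodes reachable from 5: {0,1,2,3,4,5,6}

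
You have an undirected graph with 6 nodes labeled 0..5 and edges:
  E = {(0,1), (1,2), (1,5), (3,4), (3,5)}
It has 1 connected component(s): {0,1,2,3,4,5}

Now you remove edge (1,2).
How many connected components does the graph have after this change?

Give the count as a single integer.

Initial component count: 1
Remove (1,2): it was a bridge. Count increases: 1 -> 2.
  After removal, components: {0,1,3,4,5} {2}
New component count: 2

Answer: 2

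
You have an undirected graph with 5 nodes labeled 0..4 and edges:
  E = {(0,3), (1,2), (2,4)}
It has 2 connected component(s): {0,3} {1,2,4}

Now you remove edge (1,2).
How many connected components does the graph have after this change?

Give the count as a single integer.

Answer: 3

Derivation:
Initial component count: 2
Remove (1,2): it was a bridge. Count increases: 2 -> 3.
  After removal, components: {0,3} {1} {2,4}
New component count: 3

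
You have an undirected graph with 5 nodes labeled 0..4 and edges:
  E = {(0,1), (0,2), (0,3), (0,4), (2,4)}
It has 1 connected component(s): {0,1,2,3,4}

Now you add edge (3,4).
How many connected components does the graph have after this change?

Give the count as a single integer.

Answer: 1

Derivation:
Initial component count: 1
Add (3,4): endpoints already in same component. Count unchanged: 1.
New component count: 1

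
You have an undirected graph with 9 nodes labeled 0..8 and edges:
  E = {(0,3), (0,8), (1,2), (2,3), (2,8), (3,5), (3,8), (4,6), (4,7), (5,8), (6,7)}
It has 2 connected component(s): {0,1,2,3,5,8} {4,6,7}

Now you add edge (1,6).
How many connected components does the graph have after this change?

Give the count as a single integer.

Initial component count: 2
Add (1,6): merges two components. Count decreases: 2 -> 1.
New component count: 1

Answer: 1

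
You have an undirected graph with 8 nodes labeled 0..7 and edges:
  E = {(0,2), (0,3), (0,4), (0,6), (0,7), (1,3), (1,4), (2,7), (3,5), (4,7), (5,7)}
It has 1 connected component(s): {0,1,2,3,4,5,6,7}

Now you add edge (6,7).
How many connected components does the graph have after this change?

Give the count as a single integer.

Answer: 1

Derivation:
Initial component count: 1
Add (6,7): endpoints already in same component. Count unchanged: 1.
New component count: 1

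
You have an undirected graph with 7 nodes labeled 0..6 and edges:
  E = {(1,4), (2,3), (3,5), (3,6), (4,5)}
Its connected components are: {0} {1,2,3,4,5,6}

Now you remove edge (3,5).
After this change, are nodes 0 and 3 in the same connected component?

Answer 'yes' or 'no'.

Answer: no

Derivation:
Initial components: {0} {1,2,3,4,5,6}
Removing edge (3,5): it was a bridge — component count 2 -> 3.
New components: {0} {1,4,5} {2,3,6}
Are 0 and 3 in the same component? no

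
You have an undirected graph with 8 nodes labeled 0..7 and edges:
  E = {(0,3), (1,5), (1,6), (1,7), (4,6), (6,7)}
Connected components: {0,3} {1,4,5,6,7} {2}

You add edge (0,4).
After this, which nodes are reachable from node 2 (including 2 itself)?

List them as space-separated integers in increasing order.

Before: nodes reachable from 2: {2}
Adding (0,4): merges two components, but neither contains 2. Reachability from 2 unchanged.
After: nodes reachable from 2: {2}

Answer: 2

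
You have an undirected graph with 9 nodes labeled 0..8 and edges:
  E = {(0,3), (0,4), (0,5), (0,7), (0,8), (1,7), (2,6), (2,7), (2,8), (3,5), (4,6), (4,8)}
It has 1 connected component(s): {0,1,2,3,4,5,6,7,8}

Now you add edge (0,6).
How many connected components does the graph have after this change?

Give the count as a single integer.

Answer: 1

Derivation:
Initial component count: 1
Add (0,6): endpoints already in same component. Count unchanged: 1.
New component count: 1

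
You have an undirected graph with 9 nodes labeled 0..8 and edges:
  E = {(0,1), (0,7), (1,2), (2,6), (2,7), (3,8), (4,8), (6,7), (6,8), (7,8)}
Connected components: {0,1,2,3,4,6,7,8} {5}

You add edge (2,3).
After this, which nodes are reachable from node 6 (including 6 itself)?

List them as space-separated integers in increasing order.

Answer: 0 1 2 3 4 6 7 8

Derivation:
Before: nodes reachable from 6: {0,1,2,3,4,6,7,8}
Adding (2,3): both endpoints already in same component. Reachability from 6 unchanged.
After: nodes reachable from 6: {0,1,2,3,4,6,7,8}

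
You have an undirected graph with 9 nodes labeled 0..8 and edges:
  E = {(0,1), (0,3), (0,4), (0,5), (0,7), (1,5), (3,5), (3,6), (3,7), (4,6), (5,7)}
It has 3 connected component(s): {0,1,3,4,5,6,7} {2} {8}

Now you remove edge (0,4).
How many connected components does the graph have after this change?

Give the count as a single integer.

Initial component count: 3
Remove (0,4): not a bridge. Count unchanged: 3.
  After removal, components: {0,1,3,4,5,6,7} {2} {8}
New component count: 3

Answer: 3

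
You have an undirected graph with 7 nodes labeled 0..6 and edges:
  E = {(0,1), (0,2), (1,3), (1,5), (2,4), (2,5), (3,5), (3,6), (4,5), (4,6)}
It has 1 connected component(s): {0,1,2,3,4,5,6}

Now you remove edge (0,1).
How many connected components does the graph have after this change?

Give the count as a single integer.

Initial component count: 1
Remove (0,1): not a bridge. Count unchanged: 1.
  After removal, components: {0,1,2,3,4,5,6}
New component count: 1

Answer: 1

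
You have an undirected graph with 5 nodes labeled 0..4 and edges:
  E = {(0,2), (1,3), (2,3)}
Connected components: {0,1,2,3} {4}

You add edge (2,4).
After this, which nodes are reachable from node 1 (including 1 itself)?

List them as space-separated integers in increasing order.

Answer: 0 1 2 3 4

Derivation:
Before: nodes reachable from 1: {0,1,2,3}
Adding (2,4): merges 1's component with another. Reachability grows.
After: nodes reachable from 1: {0,1,2,3,4}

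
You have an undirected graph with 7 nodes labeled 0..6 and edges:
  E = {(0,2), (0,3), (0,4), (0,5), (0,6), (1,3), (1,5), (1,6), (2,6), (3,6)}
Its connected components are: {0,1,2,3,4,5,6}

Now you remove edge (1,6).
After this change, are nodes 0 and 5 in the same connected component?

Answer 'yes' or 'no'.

Answer: yes

Derivation:
Initial components: {0,1,2,3,4,5,6}
Removing edge (1,6): not a bridge — component count unchanged at 1.
New components: {0,1,2,3,4,5,6}
Are 0 and 5 in the same component? yes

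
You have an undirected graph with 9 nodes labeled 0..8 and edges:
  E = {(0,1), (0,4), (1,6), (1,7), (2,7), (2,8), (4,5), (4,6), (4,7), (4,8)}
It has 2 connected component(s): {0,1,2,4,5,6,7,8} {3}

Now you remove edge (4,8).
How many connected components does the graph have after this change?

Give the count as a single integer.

Initial component count: 2
Remove (4,8): not a bridge. Count unchanged: 2.
  After removal, components: {0,1,2,4,5,6,7,8} {3}
New component count: 2

Answer: 2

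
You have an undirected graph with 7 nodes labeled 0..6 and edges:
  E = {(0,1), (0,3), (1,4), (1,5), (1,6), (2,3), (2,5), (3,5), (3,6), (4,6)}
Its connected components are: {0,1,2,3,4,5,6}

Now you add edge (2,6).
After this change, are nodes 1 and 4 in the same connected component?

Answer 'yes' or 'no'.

Answer: yes

Derivation:
Initial components: {0,1,2,3,4,5,6}
Adding edge (2,6): both already in same component {0,1,2,3,4,5,6}. No change.
New components: {0,1,2,3,4,5,6}
Are 1 and 4 in the same component? yes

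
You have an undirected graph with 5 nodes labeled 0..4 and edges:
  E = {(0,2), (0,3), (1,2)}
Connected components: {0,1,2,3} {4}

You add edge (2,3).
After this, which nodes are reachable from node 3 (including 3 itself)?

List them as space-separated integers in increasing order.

Answer: 0 1 2 3

Derivation:
Before: nodes reachable from 3: {0,1,2,3}
Adding (2,3): both endpoints already in same component. Reachability from 3 unchanged.
After: nodes reachable from 3: {0,1,2,3}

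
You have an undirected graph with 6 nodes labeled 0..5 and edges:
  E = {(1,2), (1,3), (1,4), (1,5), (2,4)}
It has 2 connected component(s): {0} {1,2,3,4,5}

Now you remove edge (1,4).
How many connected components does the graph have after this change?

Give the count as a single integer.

Answer: 2

Derivation:
Initial component count: 2
Remove (1,4): not a bridge. Count unchanged: 2.
  After removal, components: {0} {1,2,3,4,5}
New component count: 2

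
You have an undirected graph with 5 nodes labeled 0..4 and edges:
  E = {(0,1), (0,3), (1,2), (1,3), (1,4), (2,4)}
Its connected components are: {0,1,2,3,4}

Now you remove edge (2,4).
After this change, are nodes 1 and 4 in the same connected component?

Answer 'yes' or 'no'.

Initial components: {0,1,2,3,4}
Removing edge (2,4): not a bridge — component count unchanged at 1.
New components: {0,1,2,3,4}
Are 1 and 4 in the same component? yes

Answer: yes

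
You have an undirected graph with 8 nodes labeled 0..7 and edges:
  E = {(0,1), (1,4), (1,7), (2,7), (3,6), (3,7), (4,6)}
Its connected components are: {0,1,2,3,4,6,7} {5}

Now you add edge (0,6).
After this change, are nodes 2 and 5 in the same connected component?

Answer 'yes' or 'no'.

Answer: no

Derivation:
Initial components: {0,1,2,3,4,6,7} {5}
Adding edge (0,6): both already in same component {0,1,2,3,4,6,7}. No change.
New components: {0,1,2,3,4,6,7} {5}
Are 2 and 5 in the same component? no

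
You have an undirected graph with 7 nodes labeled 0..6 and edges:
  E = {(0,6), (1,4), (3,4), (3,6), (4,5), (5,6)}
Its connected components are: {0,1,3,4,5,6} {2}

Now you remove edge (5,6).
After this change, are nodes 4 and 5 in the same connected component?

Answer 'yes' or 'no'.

Answer: yes

Derivation:
Initial components: {0,1,3,4,5,6} {2}
Removing edge (5,6): not a bridge — component count unchanged at 2.
New components: {0,1,3,4,5,6} {2}
Are 4 and 5 in the same component? yes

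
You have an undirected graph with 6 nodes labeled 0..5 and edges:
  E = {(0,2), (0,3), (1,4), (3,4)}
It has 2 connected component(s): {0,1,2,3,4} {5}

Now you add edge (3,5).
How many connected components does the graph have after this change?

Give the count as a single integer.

Initial component count: 2
Add (3,5): merges two components. Count decreases: 2 -> 1.
New component count: 1

Answer: 1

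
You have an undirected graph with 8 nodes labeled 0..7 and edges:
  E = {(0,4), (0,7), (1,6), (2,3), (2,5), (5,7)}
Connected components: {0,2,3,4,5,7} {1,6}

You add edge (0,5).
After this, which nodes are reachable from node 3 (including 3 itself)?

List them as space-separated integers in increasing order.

Before: nodes reachable from 3: {0,2,3,4,5,7}
Adding (0,5): both endpoints already in same component. Reachability from 3 unchanged.
After: nodes reachable from 3: {0,2,3,4,5,7}

Answer: 0 2 3 4 5 7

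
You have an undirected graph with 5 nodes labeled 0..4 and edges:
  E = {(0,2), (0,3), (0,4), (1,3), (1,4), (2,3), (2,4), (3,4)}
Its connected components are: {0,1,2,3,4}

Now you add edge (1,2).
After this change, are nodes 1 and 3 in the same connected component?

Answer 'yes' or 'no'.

Answer: yes

Derivation:
Initial components: {0,1,2,3,4}
Adding edge (1,2): both already in same component {0,1,2,3,4}. No change.
New components: {0,1,2,3,4}
Are 1 and 3 in the same component? yes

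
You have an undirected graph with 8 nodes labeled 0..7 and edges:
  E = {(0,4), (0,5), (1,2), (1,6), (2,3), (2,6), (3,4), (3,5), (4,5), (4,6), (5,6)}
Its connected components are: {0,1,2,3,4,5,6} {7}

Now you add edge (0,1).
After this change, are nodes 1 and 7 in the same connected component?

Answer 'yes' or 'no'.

Initial components: {0,1,2,3,4,5,6} {7}
Adding edge (0,1): both already in same component {0,1,2,3,4,5,6}. No change.
New components: {0,1,2,3,4,5,6} {7}
Are 1 and 7 in the same component? no

Answer: no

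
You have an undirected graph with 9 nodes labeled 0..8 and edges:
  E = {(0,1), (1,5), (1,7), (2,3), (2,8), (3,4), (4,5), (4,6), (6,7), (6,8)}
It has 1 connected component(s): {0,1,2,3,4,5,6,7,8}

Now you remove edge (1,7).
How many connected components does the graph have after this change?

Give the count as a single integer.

Answer: 1

Derivation:
Initial component count: 1
Remove (1,7): not a bridge. Count unchanged: 1.
  After removal, components: {0,1,2,3,4,5,6,7,8}
New component count: 1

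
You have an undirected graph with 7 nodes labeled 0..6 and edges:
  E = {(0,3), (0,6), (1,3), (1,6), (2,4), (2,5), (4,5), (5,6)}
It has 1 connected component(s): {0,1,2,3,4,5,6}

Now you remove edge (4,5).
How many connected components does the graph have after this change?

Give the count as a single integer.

Initial component count: 1
Remove (4,5): not a bridge. Count unchanged: 1.
  After removal, components: {0,1,2,3,4,5,6}
New component count: 1

Answer: 1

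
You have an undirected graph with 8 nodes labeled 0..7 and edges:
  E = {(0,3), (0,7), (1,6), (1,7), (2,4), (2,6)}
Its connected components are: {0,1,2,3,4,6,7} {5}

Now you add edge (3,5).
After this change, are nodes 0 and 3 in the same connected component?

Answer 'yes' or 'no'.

Initial components: {0,1,2,3,4,6,7} {5}
Adding edge (3,5): merges {0,1,2,3,4,6,7} and {5}.
New components: {0,1,2,3,4,5,6,7}
Are 0 and 3 in the same component? yes

Answer: yes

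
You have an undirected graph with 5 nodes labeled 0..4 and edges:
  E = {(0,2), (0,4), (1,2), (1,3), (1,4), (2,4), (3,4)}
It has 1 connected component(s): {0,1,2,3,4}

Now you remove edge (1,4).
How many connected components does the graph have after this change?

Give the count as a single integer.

Answer: 1

Derivation:
Initial component count: 1
Remove (1,4): not a bridge. Count unchanged: 1.
  After removal, components: {0,1,2,3,4}
New component count: 1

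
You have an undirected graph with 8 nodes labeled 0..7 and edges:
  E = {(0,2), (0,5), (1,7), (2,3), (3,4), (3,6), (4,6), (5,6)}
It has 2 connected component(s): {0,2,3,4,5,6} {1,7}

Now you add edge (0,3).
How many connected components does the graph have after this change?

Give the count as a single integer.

Answer: 2

Derivation:
Initial component count: 2
Add (0,3): endpoints already in same component. Count unchanged: 2.
New component count: 2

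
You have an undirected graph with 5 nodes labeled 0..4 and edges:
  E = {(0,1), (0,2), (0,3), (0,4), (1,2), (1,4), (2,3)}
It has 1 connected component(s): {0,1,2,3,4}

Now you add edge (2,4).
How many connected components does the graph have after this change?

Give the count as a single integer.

Initial component count: 1
Add (2,4): endpoints already in same component. Count unchanged: 1.
New component count: 1

Answer: 1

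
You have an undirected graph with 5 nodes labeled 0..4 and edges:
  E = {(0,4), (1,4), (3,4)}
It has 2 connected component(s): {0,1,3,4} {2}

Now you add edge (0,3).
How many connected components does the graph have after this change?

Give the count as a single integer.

Answer: 2

Derivation:
Initial component count: 2
Add (0,3): endpoints already in same component. Count unchanged: 2.
New component count: 2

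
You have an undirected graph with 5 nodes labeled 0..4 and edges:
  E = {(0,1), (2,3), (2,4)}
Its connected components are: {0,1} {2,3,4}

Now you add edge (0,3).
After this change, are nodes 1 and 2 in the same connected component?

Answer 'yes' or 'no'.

Answer: yes

Derivation:
Initial components: {0,1} {2,3,4}
Adding edge (0,3): merges {0,1} and {2,3,4}.
New components: {0,1,2,3,4}
Are 1 and 2 in the same component? yes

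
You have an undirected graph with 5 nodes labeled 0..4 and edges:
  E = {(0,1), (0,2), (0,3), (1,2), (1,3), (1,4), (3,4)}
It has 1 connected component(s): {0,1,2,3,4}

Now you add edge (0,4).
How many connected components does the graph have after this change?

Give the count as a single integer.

Answer: 1

Derivation:
Initial component count: 1
Add (0,4): endpoints already in same component. Count unchanged: 1.
New component count: 1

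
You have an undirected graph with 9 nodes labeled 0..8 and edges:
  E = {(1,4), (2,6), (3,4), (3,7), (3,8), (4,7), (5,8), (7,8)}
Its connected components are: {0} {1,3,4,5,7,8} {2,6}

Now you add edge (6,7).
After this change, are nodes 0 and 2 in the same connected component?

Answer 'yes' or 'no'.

Answer: no

Derivation:
Initial components: {0} {1,3,4,5,7,8} {2,6}
Adding edge (6,7): merges {2,6} and {1,3,4,5,7,8}.
New components: {0} {1,2,3,4,5,6,7,8}
Are 0 and 2 in the same component? no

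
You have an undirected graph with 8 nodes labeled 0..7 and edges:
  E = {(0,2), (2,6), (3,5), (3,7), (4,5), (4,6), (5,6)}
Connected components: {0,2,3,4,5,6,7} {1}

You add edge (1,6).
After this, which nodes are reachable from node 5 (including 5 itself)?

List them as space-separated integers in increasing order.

Answer: 0 1 2 3 4 5 6 7

Derivation:
Before: nodes reachable from 5: {0,2,3,4,5,6,7}
Adding (1,6): merges 5's component with another. Reachability grows.
After: nodes reachable from 5: {0,1,2,3,4,5,6,7}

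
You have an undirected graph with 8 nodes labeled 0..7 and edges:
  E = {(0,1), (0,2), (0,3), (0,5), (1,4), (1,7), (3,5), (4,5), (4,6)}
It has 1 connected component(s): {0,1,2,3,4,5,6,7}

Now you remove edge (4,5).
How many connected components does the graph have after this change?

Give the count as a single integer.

Initial component count: 1
Remove (4,5): not a bridge. Count unchanged: 1.
  After removal, components: {0,1,2,3,4,5,6,7}
New component count: 1

Answer: 1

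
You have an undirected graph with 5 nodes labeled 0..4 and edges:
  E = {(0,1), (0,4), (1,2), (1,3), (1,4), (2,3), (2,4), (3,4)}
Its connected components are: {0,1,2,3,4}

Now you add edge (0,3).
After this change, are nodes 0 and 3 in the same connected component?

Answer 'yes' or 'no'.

Initial components: {0,1,2,3,4}
Adding edge (0,3): both already in same component {0,1,2,3,4}. No change.
New components: {0,1,2,3,4}
Are 0 and 3 in the same component? yes

Answer: yes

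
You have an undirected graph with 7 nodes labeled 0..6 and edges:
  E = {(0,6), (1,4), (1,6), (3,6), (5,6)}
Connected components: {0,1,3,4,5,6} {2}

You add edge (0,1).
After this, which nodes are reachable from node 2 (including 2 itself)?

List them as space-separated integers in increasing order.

Answer: 2

Derivation:
Before: nodes reachable from 2: {2}
Adding (0,1): both endpoints already in same component. Reachability from 2 unchanged.
After: nodes reachable from 2: {2}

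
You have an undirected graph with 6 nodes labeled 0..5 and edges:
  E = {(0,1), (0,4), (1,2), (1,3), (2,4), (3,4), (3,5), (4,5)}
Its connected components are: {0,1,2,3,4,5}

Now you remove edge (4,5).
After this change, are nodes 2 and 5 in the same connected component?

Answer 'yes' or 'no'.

Answer: yes

Derivation:
Initial components: {0,1,2,3,4,5}
Removing edge (4,5): not a bridge — component count unchanged at 1.
New components: {0,1,2,3,4,5}
Are 2 and 5 in the same component? yes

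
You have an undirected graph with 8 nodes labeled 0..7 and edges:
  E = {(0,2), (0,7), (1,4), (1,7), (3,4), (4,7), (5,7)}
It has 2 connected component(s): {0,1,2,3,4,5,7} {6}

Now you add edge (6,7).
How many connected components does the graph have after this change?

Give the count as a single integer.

Answer: 1

Derivation:
Initial component count: 2
Add (6,7): merges two components. Count decreases: 2 -> 1.
New component count: 1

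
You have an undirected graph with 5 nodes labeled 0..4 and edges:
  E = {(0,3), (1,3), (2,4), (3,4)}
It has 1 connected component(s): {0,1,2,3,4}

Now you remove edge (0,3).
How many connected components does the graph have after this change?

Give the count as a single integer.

Answer: 2

Derivation:
Initial component count: 1
Remove (0,3): it was a bridge. Count increases: 1 -> 2.
  After removal, components: {0} {1,2,3,4}
New component count: 2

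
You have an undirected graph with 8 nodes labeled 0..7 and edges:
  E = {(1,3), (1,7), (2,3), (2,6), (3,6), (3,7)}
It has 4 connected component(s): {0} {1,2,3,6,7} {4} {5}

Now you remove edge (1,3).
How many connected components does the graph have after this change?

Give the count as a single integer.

Answer: 4

Derivation:
Initial component count: 4
Remove (1,3): not a bridge. Count unchanged: 4.
  After removal, components: {0} {1,2,3,6,7} {4} {5}
New component count: 4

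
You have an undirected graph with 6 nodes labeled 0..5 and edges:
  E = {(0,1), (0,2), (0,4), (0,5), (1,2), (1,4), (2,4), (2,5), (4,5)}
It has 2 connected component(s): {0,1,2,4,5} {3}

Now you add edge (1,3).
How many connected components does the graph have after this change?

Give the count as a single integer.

Answer: 1

Derivation:
Initial component count: 2
Add (1,3): merges two components. Count decreases: 2 -> 1.
New component count: 1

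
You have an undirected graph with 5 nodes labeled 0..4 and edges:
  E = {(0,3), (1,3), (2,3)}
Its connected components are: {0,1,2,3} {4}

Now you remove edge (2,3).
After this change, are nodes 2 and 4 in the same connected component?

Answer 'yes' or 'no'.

Initial components: {0,1,2,3} {4}
Removing edge (2,3): it was a bridge — component count 2 -> 3.
New components: {0,1,3} {2} {4}
Are 2 and 4 in the same component? no

Answer: no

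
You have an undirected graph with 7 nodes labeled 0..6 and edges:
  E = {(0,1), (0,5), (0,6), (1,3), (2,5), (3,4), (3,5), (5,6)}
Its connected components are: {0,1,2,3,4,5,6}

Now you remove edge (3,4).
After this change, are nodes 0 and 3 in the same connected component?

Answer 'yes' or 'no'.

Answer: yes

Derivation:
Initial components: {0,1,2,3,4,5,6}
Removing edge (3,4): it was a bridge — component count 1 -> 2.
New components: {0,1,2,3,5,6} {4}
Are 0 and 3 in the same component? yes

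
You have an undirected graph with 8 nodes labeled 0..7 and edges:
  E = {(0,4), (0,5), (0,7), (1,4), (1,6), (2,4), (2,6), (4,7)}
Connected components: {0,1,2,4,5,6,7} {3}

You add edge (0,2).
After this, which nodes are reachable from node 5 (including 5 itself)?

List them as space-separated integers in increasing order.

Answer: 0 1 2 4 5 6 7

Derivation:
Before: nodes reachable from 5: {0,1,2,4,5,6,7}
Adding (0,2): both endpoints already in same component. Reachability from 5 unchanged.
After: nodes reachable from 5: {0,1,2,4,5,6,7}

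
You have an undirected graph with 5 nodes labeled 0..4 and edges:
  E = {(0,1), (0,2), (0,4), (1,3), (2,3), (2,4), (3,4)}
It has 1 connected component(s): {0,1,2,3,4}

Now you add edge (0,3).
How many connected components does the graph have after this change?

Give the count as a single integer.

Answer: 1

Derivation:
Initial component count: 1
Add (0,3): endpoints already in same component. Count unchanged: 1.
New component count: 1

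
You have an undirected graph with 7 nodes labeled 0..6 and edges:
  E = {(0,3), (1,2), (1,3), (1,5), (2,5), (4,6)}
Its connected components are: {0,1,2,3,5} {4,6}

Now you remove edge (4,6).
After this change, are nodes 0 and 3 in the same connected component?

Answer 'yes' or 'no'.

Answer: yes

Derivation:
Initial components: {0,1,2,3,5} {4,6}
Removing edge (4,6): it was a bridge — component count 2 -> 3.
New components: {0,1,2,3,5} {4} {6}
Are 0 and 3 in the same component? yes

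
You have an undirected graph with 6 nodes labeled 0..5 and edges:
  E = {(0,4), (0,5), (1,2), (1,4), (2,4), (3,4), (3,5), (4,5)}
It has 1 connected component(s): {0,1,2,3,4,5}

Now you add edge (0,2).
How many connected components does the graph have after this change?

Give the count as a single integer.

Initial component count: 1
Add (0,2): endpoints already in same component. Count unchanged: 1.
New component count: 1

Answer: 1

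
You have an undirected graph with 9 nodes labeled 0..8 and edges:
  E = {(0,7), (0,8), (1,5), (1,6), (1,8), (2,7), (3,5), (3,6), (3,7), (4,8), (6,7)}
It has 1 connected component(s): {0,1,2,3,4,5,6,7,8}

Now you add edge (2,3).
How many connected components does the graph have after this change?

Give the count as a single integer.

Answer: 1

Derivation:
Initial component count: 1
Add (2,3): endpoints already in same component. Count unchanged: 1.
New component count: 1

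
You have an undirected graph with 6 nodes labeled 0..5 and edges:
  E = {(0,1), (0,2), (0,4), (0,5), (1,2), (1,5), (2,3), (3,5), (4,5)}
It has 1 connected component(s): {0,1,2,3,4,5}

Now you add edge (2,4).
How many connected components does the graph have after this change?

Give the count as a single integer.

Answer: 1

Derivation:
Initial component count: 1
Add (2,4): endpoints already in same component. Count unchanged: 1.
New component count: 1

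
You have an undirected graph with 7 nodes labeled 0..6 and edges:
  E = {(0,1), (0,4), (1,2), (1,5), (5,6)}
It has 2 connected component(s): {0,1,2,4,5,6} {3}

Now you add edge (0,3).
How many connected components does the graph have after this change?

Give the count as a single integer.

Initial component count: 2
Add (0,3): merges two components. Count decreases: 2 -> 1.
New component count: 1

Answer: 1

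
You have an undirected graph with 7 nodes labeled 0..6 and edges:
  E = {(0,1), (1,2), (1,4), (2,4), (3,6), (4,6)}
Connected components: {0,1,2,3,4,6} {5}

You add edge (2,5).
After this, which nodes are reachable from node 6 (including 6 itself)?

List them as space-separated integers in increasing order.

Answer: 0 1 2 3 4 5 6

Derivation:
Before: nodes reachable from 6: {0,1,2,3,4,6}
Adding (2,5): merges 6's component with another. Reachability grows.
After: nodes reachable from 6: {0,1,2,3,4,5,6}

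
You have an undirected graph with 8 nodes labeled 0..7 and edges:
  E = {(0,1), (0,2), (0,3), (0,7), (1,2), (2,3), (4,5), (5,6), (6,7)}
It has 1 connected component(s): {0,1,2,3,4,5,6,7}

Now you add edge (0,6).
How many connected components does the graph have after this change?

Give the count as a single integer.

Answer: 1

Derivation:
Initial component count: 1
Add (0,6): endpoints already in same component. Count unchanged: 1.
New component count: 1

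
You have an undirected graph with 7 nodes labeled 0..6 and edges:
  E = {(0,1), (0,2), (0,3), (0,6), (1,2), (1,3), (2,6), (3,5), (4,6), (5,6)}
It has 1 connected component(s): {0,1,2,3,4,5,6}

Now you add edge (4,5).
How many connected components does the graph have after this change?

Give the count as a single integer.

Answer: 1

Derivation:
Initial component count: 1
Add (4,5): endpoints already in same component. Count unchanged: 1.
New component count: 1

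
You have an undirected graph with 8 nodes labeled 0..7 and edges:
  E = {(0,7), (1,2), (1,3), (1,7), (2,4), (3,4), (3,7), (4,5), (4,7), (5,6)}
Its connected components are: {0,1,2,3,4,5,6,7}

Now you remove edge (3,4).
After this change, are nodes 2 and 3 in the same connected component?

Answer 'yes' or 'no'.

Initial components: {0,1,2,3,4,5,6,7}
Removing edge (3,4): not a bridge — component count unchanged at 1.
New components: {0,1,2,3,4,5,6,7}
Are 2 and 3 in the same component? yes

Answer: yes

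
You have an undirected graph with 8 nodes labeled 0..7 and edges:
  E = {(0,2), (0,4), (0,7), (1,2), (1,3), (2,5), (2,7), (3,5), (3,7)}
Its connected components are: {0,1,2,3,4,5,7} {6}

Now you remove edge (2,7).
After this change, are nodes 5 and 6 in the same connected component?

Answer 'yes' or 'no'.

Answer: no

Derivation:
Initial components: {0,1,2,3,4,5,7} {6}
Removing edge (2,7): not a bridge — component count unchanged at 2.
New components: {0,1,2,3,4,5,7} {6}
Are 5 and 6 in the same component? no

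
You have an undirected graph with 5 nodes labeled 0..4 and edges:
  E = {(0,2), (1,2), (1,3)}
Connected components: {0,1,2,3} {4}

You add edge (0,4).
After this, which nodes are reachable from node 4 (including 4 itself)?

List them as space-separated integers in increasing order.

Answer: 0 1 2 3 4

Derivation:
Before: nodes reachable from 4: {4}
Adding (0,4): merges 4's component with another. Reachability grows.
After: nodes reachable from 4: {0,1,2,3,4}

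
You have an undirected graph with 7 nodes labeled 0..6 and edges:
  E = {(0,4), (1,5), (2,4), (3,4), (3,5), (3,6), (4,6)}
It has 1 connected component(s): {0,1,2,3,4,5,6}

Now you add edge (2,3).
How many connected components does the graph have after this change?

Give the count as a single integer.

Answer: 1

Derivation:
Initial component count: 1
Add (2,3): endpoints already in same component. Count unchanged: 1.
New component count: 1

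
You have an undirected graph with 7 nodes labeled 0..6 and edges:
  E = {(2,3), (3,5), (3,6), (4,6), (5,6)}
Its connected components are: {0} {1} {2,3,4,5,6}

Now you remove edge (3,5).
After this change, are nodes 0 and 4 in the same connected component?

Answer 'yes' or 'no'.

Initial components: {0} {1} {2,3,4,5,6}
Removing edge (3,5): not a bridge — component count unchanged at 3.
New components: {0} {1} {2,3,4,5,6}
Are 0 and 4 in the same component? no

Answer: no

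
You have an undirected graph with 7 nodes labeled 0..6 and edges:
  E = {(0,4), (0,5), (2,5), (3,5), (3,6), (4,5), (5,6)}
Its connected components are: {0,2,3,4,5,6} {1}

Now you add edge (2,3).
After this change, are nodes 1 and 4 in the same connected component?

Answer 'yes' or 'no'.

Initial components: {0,2,3,4,5,6} {1}
Adding edge (2,3): both already in same component {0,2,3,4,5,6}. No change.
New components: {0,2,3,4,5,6} {1}
Are 1 and 4 in the same component? no

Answer: no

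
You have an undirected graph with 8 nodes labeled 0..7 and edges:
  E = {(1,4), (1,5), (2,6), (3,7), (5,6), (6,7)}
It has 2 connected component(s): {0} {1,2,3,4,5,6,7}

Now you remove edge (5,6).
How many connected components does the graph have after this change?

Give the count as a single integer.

Answer: 3

Derivation:
Initial component count: 2
Remove (5,6): it was a bridge. Count increases: 2 -> 3.
  After removal, components: {0} {1,4,5} {2,3,6,7}
New component count: 3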